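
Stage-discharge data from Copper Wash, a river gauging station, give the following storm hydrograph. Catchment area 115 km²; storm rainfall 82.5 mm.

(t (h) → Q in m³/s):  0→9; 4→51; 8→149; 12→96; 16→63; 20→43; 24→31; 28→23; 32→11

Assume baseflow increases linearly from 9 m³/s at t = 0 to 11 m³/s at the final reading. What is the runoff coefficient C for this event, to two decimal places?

ΣQ_DR = 386.0 m³/s; V = ΣQ_DR·Δt = 5.558 × 10^6 m³.
Runoff depth d = V / A = 48.33 mm.
C = d / P = 48.33 / 82.5 = 0.59.

C ≈ 0.59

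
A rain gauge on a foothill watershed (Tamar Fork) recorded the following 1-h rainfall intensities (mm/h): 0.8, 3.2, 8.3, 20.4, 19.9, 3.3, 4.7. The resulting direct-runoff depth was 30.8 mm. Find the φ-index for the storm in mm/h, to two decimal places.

φ ≈ 5.93 mm/h

Only the 3 blocks with intensity above φ contribute runoff: 8.3, 20.4, 19.9 mm/h.
Σ(I−φ)·Δt = d  ⇒  (8.3+20.4+19.9 − 3φ)·1 = 30.8
φ = (48.60 − 30.8/1) / 3 = 5.93 mm/h.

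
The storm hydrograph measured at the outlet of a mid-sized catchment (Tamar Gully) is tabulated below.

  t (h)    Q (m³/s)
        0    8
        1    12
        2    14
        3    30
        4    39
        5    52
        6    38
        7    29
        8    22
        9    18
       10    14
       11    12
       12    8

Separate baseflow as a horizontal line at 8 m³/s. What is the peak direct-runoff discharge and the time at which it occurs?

Q_p = 44.0 m³/s at t = 5 h

Subtracting baseflow gives direct-runoff ordinates: 0.0, 4.0, 6.0, 22.0, 31.0, 44.0, 30.0, 21.0, 14.0, 10.0, 6.0, 4.0, 0.0 m³/s.
The maximum is 44.0 m³/s, occurring at the reading for t = 5 h.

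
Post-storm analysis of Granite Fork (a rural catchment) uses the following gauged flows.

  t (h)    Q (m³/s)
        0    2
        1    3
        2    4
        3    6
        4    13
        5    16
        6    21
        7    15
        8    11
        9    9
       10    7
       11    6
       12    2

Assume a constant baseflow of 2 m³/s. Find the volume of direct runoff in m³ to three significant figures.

V ≈ 3.20 × 10^5 m³

Direct-runoff ordinates (Q − Q_b): 0.0, 1.0, 2.0, 4.0, 11.0, 14.0, 19.0, 13.0, 9.0, 7.0, 5.0, 4.0, 0.0 m³/s.
ΣQ_DR = 89.00 m³/s.
With Δt = 1 h = 3600 s, V = ΣQ_DR · Δt = 89.00 × 3600 = 3.20 × 10^5 m³.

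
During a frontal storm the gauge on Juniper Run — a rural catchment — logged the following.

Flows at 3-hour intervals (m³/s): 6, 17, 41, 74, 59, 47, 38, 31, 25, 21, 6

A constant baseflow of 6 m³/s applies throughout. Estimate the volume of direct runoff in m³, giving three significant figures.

V ≈ 3.23 × 10^6 m³

Direct-runoff ordinates (Q − Q_b): 0.0, 11.0, 35.0, 68.0, 53.0, 41.0, 32.0, 25.0, 19.0, 15.0, 0.0 m³/s.
ΣQ_DR = 299.0 m³/s.
With Δt = 3 h = 10800 s, V = ΣQ_DR · Δt = 299.0 × 10800 = 3.23 × 10^6 m³.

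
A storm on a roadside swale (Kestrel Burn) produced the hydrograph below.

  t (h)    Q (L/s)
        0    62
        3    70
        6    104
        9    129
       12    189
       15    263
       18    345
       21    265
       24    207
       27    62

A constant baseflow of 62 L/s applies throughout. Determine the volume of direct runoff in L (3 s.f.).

Direct-runoff ordinates (Q − Q_b): 0.0, 8.0, 42.0, 67.0, 127.0, 201.0, 283.0, 203.0, 145.0, 0.0 L/s.
ΣQ_DR = 1076 L/s.
With Δt = 3 h = 10800 s, V = ΣQ_DR · Δt = 1076 × 10800 = 1.16 × 10^7 L.

V ≈ 1.16 × 10^7 L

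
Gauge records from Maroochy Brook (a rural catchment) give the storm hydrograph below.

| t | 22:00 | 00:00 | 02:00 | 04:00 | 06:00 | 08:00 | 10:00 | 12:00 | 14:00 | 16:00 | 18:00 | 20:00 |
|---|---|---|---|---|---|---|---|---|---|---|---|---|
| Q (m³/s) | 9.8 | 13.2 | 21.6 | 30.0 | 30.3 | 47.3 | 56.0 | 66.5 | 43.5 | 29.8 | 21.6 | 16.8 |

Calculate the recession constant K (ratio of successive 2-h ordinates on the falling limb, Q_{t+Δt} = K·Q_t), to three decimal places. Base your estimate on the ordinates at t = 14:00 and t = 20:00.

Using the recession-limb readings at t = 14:00 and t = 20:00: Q falls from 43.5 to 16.8 m³/s over 3 intervals.
K = (Q₂/Q₁)^(1/3) = (16.8/43.5)^(1/3) = 0.728.

K ≈ 0.728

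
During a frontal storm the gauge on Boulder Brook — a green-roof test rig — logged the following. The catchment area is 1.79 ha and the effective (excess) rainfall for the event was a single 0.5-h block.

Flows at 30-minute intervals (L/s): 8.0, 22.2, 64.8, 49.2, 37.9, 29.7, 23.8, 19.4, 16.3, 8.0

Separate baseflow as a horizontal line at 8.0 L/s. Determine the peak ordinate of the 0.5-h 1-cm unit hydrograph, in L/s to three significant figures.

U_p ≈ 28.3 L/s

Direct runoff: 0.0, 14.2, 56.8, 41.2, 29.9, 21.7, 15.8, 11.4, 8.3, 0.0 L/s; ΣQ_DR = 199.3 L/s, peak = 56.8 L/s.
Runoff depth d = ΣQ_DR·Δt / A = 199.3 × 1800 / (1.79 ha) = 20.04 mm.
The 1-cm UH is the DRH scaled by (10 mm)/d, so U_p = 56.8 × 10/20.04 = 28.3 L/s.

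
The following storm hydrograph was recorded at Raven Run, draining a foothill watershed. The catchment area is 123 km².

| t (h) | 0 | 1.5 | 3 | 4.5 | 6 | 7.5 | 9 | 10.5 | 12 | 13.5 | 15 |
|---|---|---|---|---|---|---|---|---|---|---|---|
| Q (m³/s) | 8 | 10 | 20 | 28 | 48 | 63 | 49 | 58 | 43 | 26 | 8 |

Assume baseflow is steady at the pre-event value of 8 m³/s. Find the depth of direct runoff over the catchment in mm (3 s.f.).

d ≈ 12.0 mm

Direct runoff: 0.0, 2.0, 12.0, 20.0, 40.0, 55.0, 41.0, 50.0, 35.0, 18.0, 0.0 m³/s; ΣQ_DR = 273.0 m³/s.
V = ΣQ_DR · Δt = 273.0 × 5400 s = 1.474 × 10^6 m³.
Over A = 123 km², depth = V / A = 12.0 mm.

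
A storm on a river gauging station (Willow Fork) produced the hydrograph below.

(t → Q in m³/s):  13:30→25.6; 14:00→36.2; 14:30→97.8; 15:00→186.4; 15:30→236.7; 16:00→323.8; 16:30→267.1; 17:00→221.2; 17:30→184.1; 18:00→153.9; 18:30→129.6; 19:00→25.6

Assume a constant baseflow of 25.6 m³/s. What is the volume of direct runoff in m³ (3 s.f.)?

V ≈ 2.85 × 10^6 m³

Direct-runoff ordinates (Q − Q_b): 0.0, 10.6, 72.2, 160.8, 211.1, 298.2, 241.5, 195.6, 158.5, 128.3, 104.0, 0.0 m³/s.
ΣQ_DR = 1581 m³/s.
With Δt = 0.5 h = 1800 s, V = ΣQ_DR · Δt = 1581 × 1800 = 2.85 × 10^6 m³.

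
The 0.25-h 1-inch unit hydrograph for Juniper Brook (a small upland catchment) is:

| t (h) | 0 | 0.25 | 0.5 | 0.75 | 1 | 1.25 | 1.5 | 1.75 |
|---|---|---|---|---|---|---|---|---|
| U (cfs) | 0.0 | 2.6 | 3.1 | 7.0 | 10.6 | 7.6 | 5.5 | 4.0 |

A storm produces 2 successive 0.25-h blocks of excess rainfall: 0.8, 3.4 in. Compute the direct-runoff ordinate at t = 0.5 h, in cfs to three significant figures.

By discrete convolution, Q_j = Σ (P_i / 1 in) · U_{j−i}.
At t = 0.5 h (j=2): Q = (0.8/1)·3.1 + (3.4/1)·2.6 = 11.3 cfs.

Q ≈ 11.3 cfs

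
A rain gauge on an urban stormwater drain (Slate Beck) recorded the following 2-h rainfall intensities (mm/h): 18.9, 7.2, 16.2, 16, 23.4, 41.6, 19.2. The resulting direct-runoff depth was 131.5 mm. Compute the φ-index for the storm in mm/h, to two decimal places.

Only the 6 blocks with intensity above φ contribute runoff: 18.9, 16.2, 16, 23.4, 41.6, 19.2 mm/h.
Σ(I−φ)·Δt = d  ⇒  (18.9+16.2+16+23.4+41.6+19.2 − 6φ)·2 = 131.5
φ = (135.3 − 131.5/2) / 6 = 11.59 mm/h.

φ ≈ 11.59 mm/h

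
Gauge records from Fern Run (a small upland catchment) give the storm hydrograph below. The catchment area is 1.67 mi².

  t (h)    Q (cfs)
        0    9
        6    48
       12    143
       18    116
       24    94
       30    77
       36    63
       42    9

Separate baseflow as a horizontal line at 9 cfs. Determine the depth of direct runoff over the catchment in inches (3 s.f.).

Direct runoff: 0.0, 39.0, 134.0, 107.0, 85.0, 68.0, 54.0, 0.0 cfs; ΣQ_DR = 487.0 cfs.
V = ΣQ_DR · Δt = 487.0 × 21600 s = 1.052 × 10^7 ft³.
Over A = 1.67 mi², depth = V / A = 2.71 in.

d ≈ 2.71 in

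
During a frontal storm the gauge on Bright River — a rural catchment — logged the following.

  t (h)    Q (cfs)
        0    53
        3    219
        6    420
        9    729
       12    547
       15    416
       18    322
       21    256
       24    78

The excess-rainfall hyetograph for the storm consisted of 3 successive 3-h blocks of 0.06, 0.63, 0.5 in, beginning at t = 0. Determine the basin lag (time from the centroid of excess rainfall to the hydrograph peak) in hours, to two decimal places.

Centroid of excess rainfall: t_c = Σ P_i·t̄_i / ΣP_i = 5.6092 h (block centres at 1.5, 4.5, 7.5 h).
Hydrograph peak occurs at t = 9 h, so basin lag t_L = 9 − 5.6092 = 3.39 h.

t_L ≈ 3.39 h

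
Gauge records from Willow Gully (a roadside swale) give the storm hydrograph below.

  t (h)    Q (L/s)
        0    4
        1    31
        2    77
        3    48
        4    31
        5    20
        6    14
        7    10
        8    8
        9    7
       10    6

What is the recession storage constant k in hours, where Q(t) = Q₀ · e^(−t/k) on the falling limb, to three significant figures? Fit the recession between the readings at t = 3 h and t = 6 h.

k ≈ 2.43 h

On the falling limb, Q drops from 48 to 14 L/s between t = 3 h and t = 6 h (Δt = 3 h).
k = −Δt / ln(Q₂/Q₁) = −3 / ln(14/48) = 2.43 h.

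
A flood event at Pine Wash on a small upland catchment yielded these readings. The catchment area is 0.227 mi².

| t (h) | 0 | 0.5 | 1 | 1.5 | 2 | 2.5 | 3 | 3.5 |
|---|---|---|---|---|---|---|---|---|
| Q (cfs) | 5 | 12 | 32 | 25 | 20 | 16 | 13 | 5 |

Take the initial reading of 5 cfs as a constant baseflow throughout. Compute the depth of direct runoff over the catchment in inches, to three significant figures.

Direct runoff: 0.0, 7.0, 27.0, 20.0, 15.0, 11.0, 8.0, 0.0 cfs; ΣQ_DR = 88.00 cfs.
V = ΣQ_DR · Δt = 88.00 × 1800 s = 1.584 × 10^5 ft³.
Over A = 0.227 mi², depth = V / A = 0.300 in.

d ≈ 0.300 in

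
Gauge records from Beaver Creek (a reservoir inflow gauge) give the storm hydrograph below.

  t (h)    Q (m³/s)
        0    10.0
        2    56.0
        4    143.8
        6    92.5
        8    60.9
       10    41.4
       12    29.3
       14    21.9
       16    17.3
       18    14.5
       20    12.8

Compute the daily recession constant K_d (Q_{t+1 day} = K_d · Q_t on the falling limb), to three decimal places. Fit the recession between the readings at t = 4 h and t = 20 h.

K_d ≈ 0.027

Between t = 4 h and t = 20 h the flow falls from 143.8 to 12.8 m³/s over 8×2 h = 16 h.
Per-interval ratio K = (12.8/143.8)^(1/8) = 0.7391; K_d = K^(24/2) = 0.027.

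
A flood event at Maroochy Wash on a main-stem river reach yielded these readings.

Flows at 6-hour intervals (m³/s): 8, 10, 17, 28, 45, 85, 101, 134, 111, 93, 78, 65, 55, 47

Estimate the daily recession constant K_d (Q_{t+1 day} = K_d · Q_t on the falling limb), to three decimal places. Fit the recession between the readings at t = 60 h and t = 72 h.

Between t = 60 h and t = 72 h the flow falls from 78 to 55 m³/s over 2×6 h = 12 h.
Per-interval ratio K = (55/78)^(1/2) = 0.8397; K_d = K^(24/6) = 0.497.

K_d ≈ 0.497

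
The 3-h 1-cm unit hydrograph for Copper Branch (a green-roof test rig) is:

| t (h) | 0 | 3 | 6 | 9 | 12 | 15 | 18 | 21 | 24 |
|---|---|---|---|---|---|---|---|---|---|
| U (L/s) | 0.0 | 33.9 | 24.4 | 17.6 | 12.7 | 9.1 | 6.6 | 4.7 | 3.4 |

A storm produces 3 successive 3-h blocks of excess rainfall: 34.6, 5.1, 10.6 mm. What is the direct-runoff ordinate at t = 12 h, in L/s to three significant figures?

By discrete convolution, Q_j = Σ (P_i / 10 mm) · U_{j−i}.
At t = 12 h (j=4): Q = (34.6/10)·12.7 + (5.1/10)·17.6 + (10.6/10)·24.4 = 78.8 L/s.

Q ≈ 78.8 L/s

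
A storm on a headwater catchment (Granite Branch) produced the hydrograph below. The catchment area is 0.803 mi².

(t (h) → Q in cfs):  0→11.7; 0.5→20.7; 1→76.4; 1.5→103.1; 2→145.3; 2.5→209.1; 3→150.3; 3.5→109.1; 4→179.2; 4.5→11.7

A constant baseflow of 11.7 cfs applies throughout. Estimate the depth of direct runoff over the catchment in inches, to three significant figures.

Direct runoff: 0.0, 9.0, 64.7, 91.4, 133.6, 197.4, 138.6, 97.4, 167.5, 0.0 cfs; ΣQ_DR = 899.6 cfs.
V = ΣQ_DR · Δt = 899.6 × 1800 s = 1.619 × 10^6 ft³.
Over A = 0.803 mi², depth = V / A = 0.868 in.

d ≈ 0.868 in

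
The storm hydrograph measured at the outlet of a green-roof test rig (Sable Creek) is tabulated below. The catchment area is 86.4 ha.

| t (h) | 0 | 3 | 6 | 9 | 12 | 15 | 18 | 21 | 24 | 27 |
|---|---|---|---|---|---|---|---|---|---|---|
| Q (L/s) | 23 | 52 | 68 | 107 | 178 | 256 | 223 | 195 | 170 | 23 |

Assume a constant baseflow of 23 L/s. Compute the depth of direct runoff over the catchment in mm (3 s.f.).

d ≈ 13.3 mm

Direct runoff: 0.0, 29.0, 45.0, 84.0, 155.0, 233.0, 200.0, 172.0, 147.0, 0.0 L/s; ΣQ_DR = 1065 L/s.
V = ΣQ_DR · Δt = 1065 × 10800 s = 1.150 × 10^7 L.
Over A = 86.4 ha, depth = V / A = 13.3 mm.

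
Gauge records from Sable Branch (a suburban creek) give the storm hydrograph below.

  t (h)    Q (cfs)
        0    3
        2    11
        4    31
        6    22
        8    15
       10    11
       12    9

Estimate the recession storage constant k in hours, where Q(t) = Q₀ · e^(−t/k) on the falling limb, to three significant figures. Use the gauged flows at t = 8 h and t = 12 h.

k ≈ 7.83 h

On the falling limb, Q drops from 15 to 9 cfs between t = 8 h and t = 12 h (Δt = 4 h).
k = −Δt / ln(Q₂/Q₁) = −4 / ln(9/15) = 7.83 h.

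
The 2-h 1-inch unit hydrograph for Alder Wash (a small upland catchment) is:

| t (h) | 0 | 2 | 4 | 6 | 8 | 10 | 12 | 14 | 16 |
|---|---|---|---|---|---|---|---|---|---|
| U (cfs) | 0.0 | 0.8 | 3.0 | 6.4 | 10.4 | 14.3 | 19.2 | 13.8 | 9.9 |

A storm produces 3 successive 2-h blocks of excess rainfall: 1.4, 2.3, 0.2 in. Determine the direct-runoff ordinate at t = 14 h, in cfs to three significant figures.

By discrete convolution, Q_j = Σ (P_i / 1 in) · U_{j−i}.
At t = 14 h (j=7): Q = (1.4/1)·13.8 + (2.3/1)·19.2 + (0.2/1)·14.3 = 66.3 cfs.

Q ≈ 66.3 cfs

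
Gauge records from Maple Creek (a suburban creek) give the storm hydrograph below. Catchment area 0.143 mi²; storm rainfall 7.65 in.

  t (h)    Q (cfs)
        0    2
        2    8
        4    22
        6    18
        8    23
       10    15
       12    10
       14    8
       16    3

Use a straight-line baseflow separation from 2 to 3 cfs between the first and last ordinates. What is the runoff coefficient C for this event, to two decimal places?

C ≈ 0.25

ΣQ_DR = 86.50 cfs; V = ΣQ_DR·Δt = 6.228 × 10^5 ft³.
Runoff depth d = V / A = 1.875 in.
C = d / P = 1.875 / 7.65 = 0.25.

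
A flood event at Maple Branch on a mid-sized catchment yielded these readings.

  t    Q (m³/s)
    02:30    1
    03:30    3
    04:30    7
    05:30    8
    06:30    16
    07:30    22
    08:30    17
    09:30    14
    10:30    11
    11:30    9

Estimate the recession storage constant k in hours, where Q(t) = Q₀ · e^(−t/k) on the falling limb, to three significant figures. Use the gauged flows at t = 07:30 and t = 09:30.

On the falling limb, Q drops from 22 to 14 m³/s between t = 07:30 and t = 09:30 (Δt = 2 h).
k = −Δt / ln(Q₂/Q₁) = −2 / ln(14/22) = 4.42 h.

k ≈ 4.42 h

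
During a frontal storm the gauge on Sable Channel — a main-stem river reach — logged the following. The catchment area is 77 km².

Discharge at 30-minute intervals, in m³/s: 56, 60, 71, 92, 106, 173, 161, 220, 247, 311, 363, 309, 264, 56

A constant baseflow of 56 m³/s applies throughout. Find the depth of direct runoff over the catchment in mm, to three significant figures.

d ≈ 39.9 mm

Direct runoff: 0.0, 4.0, 15.0, 36.0, 50.0, 117.0, 105.0, 164.0, 191.0, 255.0, 307.0, 253.0, 208.0, 0.0 m³/s; ΣQ_DR = 1705 m³/s.
V = ΣQ_DR · Δt = 1705 × 1800 s = 3.069 × 10^6 m³.
Over A = 77 km², depth = V / A = 39.9 mm.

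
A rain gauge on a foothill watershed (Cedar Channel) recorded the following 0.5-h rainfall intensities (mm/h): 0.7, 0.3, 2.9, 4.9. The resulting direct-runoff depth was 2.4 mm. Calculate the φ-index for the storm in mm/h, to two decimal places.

Only the 2 blocks with intensity above φ contribute runoff: 2.9, 4.9 mm/h.
Σ(I−φ)·Δt = d  ⇒  (2.9+4.9 − 2φ)·0.5 = 2.4
φ = (7.800 − 2.4/0.5) / 2 = 1.50 mm/h.

φ ≈ 1.50 mm/h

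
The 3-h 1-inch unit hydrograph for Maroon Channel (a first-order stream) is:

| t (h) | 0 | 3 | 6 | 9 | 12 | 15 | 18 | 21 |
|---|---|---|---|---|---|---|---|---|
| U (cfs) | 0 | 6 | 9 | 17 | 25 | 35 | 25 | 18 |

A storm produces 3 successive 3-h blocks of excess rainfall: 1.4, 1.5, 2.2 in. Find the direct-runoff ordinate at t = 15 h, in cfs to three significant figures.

Q ≈ 124 cfs

By discrete convolution, Q_j = Σ (P_i / 1 in) · U_{j−i}.
At t = 15 h (j=5): Q = (1.4/1)·35 + (1.5/1)·25 + (2.2/1)·17 = 124 cfs.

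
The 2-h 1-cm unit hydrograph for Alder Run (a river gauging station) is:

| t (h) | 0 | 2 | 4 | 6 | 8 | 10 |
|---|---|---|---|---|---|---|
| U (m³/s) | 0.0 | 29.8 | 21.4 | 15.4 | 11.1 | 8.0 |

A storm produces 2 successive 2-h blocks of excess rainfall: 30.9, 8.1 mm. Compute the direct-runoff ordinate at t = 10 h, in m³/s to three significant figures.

Q ≈ 33.7 m³/s

By discrete convolution, Q_j = Σ (P_i / 10 mm) · U_{j−i}.
At t = 10 h (j=5): Q = (30.9/10)·8.0 + (8.1/10)·11.1 = 33.7 m³/s.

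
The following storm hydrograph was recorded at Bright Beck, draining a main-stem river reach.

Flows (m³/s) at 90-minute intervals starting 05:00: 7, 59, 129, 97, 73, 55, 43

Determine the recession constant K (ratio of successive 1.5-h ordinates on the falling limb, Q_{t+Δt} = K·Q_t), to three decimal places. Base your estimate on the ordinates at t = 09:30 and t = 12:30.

Using the recession-limb readings at t = 09:30 and t = 12:30: Q falls from 97 to 55 m³/s over 2 intervals.
K = (Q₂/Q₁)^(1/2) = (55/97)^(1/2) = 0.753.

K ≈ 0.753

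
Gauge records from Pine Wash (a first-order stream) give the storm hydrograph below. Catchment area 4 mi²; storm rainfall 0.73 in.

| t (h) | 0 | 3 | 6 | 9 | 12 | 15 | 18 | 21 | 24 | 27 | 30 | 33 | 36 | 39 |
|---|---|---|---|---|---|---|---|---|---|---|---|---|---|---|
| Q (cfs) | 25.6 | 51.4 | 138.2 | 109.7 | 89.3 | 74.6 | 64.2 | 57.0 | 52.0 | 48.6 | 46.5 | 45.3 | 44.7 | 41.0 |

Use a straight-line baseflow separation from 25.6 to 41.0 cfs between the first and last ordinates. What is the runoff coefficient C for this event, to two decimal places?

C ≈ 0.67

ΣQ_DR = 421.9 cfs; V = ΣQ_DR·Δt = 4.557 × 10^6 ft³.
Runoff depth d = V / A = 0.4903 in.
C = d / P = 0.4903 / 0.73 = 0.67.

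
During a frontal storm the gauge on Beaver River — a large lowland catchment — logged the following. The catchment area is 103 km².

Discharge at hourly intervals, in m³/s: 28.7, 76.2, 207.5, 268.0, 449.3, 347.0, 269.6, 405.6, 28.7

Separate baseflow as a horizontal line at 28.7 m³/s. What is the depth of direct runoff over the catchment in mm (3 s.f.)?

Direct runoff: 0.0, 47.5, 178.8, 239.3, 420.6, 318.3, 240.9, 376.9, 0.0 m³/s; ΣQ_DR = 1822 m³/s.
V = ΣQ_DR · Δt = 1822 × 3600 s = 6.560 × 10^6 m³.
Over A = 103 km², depth = V / A = 63.7 mm.

d ≈ 63.7 mm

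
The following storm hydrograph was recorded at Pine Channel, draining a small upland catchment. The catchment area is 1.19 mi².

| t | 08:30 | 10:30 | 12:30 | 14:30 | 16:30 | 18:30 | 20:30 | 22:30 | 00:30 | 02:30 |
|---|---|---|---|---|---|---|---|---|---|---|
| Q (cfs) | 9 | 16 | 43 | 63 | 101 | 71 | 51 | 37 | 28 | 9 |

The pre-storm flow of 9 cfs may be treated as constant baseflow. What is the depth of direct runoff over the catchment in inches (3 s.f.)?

d ≈ 0.880 in

Direct runoff: 0.0, 7.0, 34.0, 54.0, 92.0, 62.0, 42.0, 28.0, 19.0, 0.0 cfs; ΣQ_DR = 338.0 cfs.
V = ΣQ_DR · Δt = 338.0 × 7200 s = 2.434 × 10^6 ft³.
Over A = 1.19 mi², depth = V / A = 0.880 in.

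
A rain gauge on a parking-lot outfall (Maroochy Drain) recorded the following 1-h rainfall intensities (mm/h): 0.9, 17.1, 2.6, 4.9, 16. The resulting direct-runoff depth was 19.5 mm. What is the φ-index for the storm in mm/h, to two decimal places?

Only the 2 blocks with intensity above φ contribute runoff: 17.1, 16 mm/h.
Σ(I−φ)·Δt = d  ⇒  (17.1+16 − 2φ)·1 = 19.5
φ = (33.10 − 19.5/1) / 2 = 6.80 mm/h.

φ ≈ 6.80 mm/h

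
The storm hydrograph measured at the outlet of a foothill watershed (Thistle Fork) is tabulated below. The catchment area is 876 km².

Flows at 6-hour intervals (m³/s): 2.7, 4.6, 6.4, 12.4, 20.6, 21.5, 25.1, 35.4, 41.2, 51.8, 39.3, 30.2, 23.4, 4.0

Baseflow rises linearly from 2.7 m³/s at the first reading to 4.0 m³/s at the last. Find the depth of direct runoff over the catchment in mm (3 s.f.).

Direct runoff: 0.00, 1.80, 3.50, 9.40, 17.50, 18.30, 21.80, 32.00, 37.70, 48.20, 35.60, 26.40, 19.50, 0.00 m³/s; ΣQ_DR = 271.7 m³/s.
V = ΣQ_DR · Δt = 271.7 × 21600 s = 5.869 × 10^6 m³.
Over A = 876 km², depth = V / A = 6.70 mm.

d ≈ 6.70 mm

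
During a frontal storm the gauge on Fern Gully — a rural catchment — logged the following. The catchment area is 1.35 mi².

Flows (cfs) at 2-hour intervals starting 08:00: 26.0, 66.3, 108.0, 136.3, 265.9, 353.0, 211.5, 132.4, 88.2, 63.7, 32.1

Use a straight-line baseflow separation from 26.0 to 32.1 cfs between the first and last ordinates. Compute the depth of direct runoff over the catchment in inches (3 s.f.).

d ≈ 2.67 in

Direct runoff: 0.00, 39.69, 80.78, 108.47, 237.46, 323.95, 181.84, 102.13, 57.32, 32.21, 0.00 cfs; ΣQ_DR = 1164 cfs.
V = ΣQ_DR · Δt = 1164 × 7200 s = 8.380 × 10^6 ft³.
Over A = 1.35 mi², depth = V / A = 2.67 in.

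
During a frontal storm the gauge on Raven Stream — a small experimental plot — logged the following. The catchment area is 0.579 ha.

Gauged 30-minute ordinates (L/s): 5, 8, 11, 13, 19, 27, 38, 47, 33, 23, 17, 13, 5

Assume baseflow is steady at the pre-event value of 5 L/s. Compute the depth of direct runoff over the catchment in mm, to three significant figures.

d ≈ 60.3 mm

Direct runoff: 0.0, 3.0, 6.0, 8.0, 14.0, 22.0, 33.0, 42.0, 28.0, 18.0, 12.0, 8.0, 0.0 L/s; ΣQ_DR = 194.0 L/s.
V = ΣQ_DR · Δt = 194.0 × 1800 s = 3.492 × 10^5 L.
Over A = 0.579 ha, depth = V / A = 60.3 mm.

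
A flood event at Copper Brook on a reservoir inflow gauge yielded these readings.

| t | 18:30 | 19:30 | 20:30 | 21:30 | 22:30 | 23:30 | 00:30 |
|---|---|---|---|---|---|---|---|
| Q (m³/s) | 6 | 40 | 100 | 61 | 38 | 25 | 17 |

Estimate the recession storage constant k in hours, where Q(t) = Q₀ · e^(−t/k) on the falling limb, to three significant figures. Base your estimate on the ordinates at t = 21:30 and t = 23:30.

On the falling limb, Q drops from 61 to 25 m³/s between t = 21:30 and t = 23:30 (Δt = 2 h).
k = −Δt / ln(Q₂/Q₁) = −2 / ln(25/61) = 2.24 h.

k ≈ 2.24 h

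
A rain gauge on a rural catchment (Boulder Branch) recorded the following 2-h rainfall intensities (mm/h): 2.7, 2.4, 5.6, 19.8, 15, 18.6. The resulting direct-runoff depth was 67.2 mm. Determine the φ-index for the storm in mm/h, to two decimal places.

φ ≈ 6.60 mm/h

Only the 3 blocks with intensity above φ contribute runoff: 19.8, 15, 18.6 mm/h.
Σ(I−φ)·Δt = d  ⇒  (19.8+15+18.6 − 3φ)·2 = 67.2
φ = (53.40 − 67.2/2) / 3 = 6.60 mm/h.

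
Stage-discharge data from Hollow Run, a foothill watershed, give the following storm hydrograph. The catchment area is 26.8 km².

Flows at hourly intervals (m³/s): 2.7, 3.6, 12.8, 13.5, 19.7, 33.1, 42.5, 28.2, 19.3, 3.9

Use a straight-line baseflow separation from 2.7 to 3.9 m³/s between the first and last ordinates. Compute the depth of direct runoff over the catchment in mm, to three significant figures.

Direct runoff: 0.00, 0.77, 9.83, 10.40, 16.47, 29.73, 39.00, 24.57, 15.53, 0.00 m³/s; ΣQ_DR = 146.3 m³/s.
V = ΣQ_DR · Δt = 146.3 × 3600 s = 5.267 × 10^5 m³.
Over A = 26.8 km², depth = V / A = 19.7 mm.

d ≈ 19.7 mm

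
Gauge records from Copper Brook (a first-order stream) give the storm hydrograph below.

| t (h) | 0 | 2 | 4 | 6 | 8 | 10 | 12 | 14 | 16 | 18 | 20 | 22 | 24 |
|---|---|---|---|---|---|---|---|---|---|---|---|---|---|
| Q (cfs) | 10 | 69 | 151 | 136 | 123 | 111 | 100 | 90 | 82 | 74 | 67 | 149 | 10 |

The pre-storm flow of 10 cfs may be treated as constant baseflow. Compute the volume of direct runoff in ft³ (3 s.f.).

V ≈ 7.50 × 10^6 ft³

Direct-runoff ordinates (Q − Q_b): 0.0, 59.0, 141.0, 126.0, 113.0, 101.0, 90.0, 80.0, 72.0, 64.0, 57.0, 139.0, 0.0 cfs.
ΣQ_DR = 1042 cfs.
With Δt = 2 h = 7200 s, V = ΣQ_DR · Δt = 1042 × 7200 = 7.50 × 10^6 ft³.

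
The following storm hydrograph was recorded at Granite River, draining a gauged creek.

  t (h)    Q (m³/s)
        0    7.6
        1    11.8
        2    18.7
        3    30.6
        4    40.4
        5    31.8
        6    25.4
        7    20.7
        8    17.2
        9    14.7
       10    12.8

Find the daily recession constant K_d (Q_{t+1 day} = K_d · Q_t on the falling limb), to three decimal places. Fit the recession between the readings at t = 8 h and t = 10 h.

Between t = 8 h and t = 10 h the flow falls from 17.2 to 12.8 m³/s over 2×1 h = 2 h.
Per-interval ratio K = (12.8/17.2)^(1/2) = 0.8627; K_d = K^(24/1) = 0.029.

K_d ≈ 0.029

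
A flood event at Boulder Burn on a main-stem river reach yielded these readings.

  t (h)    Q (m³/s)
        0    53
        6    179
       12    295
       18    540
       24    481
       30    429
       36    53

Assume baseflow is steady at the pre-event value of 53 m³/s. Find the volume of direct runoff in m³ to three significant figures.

V ≈ 3.58 × 10^7 m³

Direct-runoff ordinates (Q − Q_b): 0.0, 126.0, 242.0, 487.0, 428.0, 376.0, 0.0 m³/s.
ΣQ_DR = 1659 m³/s.
With Δt = 6 h = 21600 s, V = ΣQ_DR · Δt = 1659 × 21600 = 3.58 × 10^7 m³.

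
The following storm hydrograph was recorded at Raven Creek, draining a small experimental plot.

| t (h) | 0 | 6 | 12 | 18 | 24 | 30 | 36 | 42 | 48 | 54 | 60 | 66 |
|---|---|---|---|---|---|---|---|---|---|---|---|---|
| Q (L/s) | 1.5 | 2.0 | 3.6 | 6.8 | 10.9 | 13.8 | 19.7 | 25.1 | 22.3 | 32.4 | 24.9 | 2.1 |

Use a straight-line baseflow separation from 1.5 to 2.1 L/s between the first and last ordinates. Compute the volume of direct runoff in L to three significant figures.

V ≈ 3.10 × 10^6 L

Direct-runoff ordinates (Q − Q_b): 0.00, 0.45, 1.99, 5.14, 9.18, 12.03, 17.87, 23.22, 20.36, 30.41, 22.85, 0.00 L/s.
ΣQ_DR = 143.5 L/s.
With Δt = 6 h = 21600 s, V = ΣQ_DR · Δt = 143.5 × 21600 = 3.10 × 10^6 L.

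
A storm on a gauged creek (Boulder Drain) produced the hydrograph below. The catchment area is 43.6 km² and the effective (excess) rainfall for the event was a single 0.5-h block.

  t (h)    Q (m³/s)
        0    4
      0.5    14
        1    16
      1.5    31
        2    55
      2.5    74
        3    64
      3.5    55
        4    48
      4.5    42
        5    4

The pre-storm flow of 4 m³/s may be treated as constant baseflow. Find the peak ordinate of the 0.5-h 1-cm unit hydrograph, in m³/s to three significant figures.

Direct runoff: 0.0, 10.0, 12.0, 27.0, 51.0, 70.0, 60.0, 51.0, 44.0, 38.0, 0.0 m³/s; ΣQ_DR = 363.0 m³/s, peak = 70.0 m³/s.
Runoff depth d = ΣQ_DR·Δt / A = 363.0 × 1800 / (43.6 km²) = 14.99 mm.
The 1-cm UH is the DRH scaled by (10 mm)/d, so U_p = 70.0 × 10/14.99 = 46.7 m³/s.

U_p ≈ 46.7 m³/s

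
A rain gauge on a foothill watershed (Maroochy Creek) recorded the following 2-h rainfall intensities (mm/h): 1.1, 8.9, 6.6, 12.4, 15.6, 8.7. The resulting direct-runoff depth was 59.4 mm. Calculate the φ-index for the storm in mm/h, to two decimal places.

φ ≈ 4.50 mm/h

Only the 5 blocks with intensity above φ contribute runoff: 8.9, 6.6, 12.4, 15.6, 8.7 mm/h.
Σ(I−φ)·Δt = d  ⇒  (8.9+6.6+12.4+15.6+8.7 − 5φ)·2 = 59.4
φ = (52.20 − 59.4/2) / 5 = 4.50 mm/h.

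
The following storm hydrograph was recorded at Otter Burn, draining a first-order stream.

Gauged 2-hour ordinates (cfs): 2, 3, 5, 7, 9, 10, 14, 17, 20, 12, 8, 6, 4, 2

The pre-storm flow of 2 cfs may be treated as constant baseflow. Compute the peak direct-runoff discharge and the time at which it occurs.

Subtracting baseflow gives direct-runoff ordinates: 0.0, 1.0, 3.0, 5.0, 7.0, 8.0, 12.0, 15.0, 18.0, 10.0, 6.0, 4.0, 2.0, 0.0 cfs.
The maximum is 18.0 cfs, occurring at the reading for t = 16 h.

Q_p = 18.0 cfs at t = 16 h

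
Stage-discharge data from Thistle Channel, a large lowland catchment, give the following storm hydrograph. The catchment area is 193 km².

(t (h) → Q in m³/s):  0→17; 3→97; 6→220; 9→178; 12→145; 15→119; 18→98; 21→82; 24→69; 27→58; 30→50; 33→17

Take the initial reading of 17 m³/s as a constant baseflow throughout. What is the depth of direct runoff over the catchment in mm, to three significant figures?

d ≈ 52.9 mm

Direct runoff: 0.0, 80.0, 203.0, 161.0, 128.0, 102.0, 81.0, 65.0, 52.0, 41.0, 33.0, 0.0 m³/s; ΣQ_DR = 946.0 m³/s.
V = ΣQ_DR · Δt = 946.0 × 10800 s = 1.022 × 10^7 m³.
Over A = 193 km², depth = V / A = 52.9 mm.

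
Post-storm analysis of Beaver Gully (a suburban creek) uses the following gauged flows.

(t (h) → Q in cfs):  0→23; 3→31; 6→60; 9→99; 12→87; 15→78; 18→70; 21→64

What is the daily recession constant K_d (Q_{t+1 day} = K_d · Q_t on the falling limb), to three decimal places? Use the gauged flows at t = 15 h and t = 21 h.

Between t = 15 h and t = 21 h the flow falls from 78 to 64 cfs over 2×3 h = 6 h.
Per-interval ratio K = (64/78)^(1/2) = 0.9058; K_d = K^(24/3) = 0.453.

K_d ≈ 0.453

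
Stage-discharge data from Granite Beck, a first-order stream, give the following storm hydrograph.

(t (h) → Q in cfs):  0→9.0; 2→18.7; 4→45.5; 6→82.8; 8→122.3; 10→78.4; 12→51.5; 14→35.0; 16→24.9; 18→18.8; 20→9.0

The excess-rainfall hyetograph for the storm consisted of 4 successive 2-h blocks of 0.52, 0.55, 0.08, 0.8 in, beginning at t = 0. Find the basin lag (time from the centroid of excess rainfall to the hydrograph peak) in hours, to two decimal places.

Centroid of excess rainfall: t_c = Σ P_i·t̄_i / ΣP_i = 4.1897 h (block centres at 1, 3, 5, 7 h).
Hydrograph peak occurs at t = 8 h, so basin lag t_L = 8 − 4.1897 = 3.81 h.

t_L ≈ 3.81 h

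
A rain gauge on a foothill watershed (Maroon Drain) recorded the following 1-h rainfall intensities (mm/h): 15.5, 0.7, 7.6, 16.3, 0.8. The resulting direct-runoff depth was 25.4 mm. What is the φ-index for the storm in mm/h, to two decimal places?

Only the 3 blocks with intensity above φ contribute runoff: 15.5, 7.6, 16.3 mm/h.
Σ(I−φ)·Δt = d  ⇒  (15.5+7.6+16.3 − 3φ)·1 = 25.4
φ = (39.40 − 25.4/1) / 3 = 4.67 mm/h.

φ ≈ 4.67 mm/h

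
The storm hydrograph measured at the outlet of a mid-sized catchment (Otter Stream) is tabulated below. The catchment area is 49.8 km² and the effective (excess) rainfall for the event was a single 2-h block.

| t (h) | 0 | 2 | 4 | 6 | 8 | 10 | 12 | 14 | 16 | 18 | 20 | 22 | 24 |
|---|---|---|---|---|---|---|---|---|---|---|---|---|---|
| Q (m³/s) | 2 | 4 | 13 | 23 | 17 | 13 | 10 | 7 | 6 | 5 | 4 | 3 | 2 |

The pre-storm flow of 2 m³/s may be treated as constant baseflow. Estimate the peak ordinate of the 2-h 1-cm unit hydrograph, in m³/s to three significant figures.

U_p ≈ 17.5 m³/s

Direct runoff: 0.0, 2.0, 11.0, 21.0, 15.0, 11.0, 8.0, 5.0, 4.0, 3.0, 2.0, 1.0, 0.0 m³/s; ΣQ_DR = 83.00 m³/s, peak = 21.0 m³/s.
Runoff depth d = ΣQ_DR·Δt / A = 83.00 × 7200 / (49.8 km²) = 12.00 mm.
The 1-cm UH is the DRH scaled by (10 mm)/d, so U_p = 21.0 × 10/12.00 = 17.5 m³/s.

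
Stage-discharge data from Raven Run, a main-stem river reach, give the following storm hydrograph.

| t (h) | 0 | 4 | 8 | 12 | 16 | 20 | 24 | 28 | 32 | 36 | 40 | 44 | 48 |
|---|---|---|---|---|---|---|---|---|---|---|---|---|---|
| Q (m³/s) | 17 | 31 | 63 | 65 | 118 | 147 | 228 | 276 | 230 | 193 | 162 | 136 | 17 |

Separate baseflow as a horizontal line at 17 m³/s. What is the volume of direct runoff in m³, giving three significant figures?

V ≈ 2.11 × 10^7 m³

Direct-runoff ordinates (Q − Q_b): 0.0, 14.0, 46.0, 48.0, 101.0, 130.0, 211.0, 259.0, 213.0, 176.0, 145.0, 119.0, 0.0 m³/s.
ΣQ_DR = 1462 m³/s.
With Δt = 4 h = 14400 s, V = ΣQ_DR · Δt = 1462 × 14400 = 2.11 × 10^7 m³.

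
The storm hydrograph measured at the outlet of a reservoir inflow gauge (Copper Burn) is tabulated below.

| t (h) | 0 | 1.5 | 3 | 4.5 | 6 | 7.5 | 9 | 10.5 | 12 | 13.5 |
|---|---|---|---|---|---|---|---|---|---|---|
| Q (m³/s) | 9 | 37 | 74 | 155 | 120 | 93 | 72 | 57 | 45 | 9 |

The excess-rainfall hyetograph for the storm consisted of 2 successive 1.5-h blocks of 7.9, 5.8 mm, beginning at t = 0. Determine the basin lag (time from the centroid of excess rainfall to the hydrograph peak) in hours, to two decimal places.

t_L ≈ 3.11 h

Centroid of excess rainfall: t_c = Σ P_i·t̄_i / ΣP_i = 1.3850 h (block centres at 0.75, 2.25 h).
Hydrograph peak occurs at t = 4.5 h, so basin lag t_L = 4.5 − 1.3850 = 3.11 h.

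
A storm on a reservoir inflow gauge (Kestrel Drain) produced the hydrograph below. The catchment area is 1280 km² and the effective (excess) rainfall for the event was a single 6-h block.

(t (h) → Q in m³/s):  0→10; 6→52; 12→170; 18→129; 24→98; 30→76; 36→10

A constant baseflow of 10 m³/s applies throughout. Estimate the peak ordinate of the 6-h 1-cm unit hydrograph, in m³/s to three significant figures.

U_p ≈ 200 m³/s

Direct runoff: 0.0, 42.0, 160.0, 119.0, 88.0, 66.0, 0.0 m³/s; ΣQ_DR = 475.0 m³/s, peak = 160.0 m³/s.
Runoff depth d = ΣQ_DR·Δt / A = 475.0 × 21600 / (1280 km²) = 8.016 mm.
The 1-cm UH is the DRH scaled by (10 mm)/d, so U_p = 160.0 × 10/8.016 = 200 m³/s.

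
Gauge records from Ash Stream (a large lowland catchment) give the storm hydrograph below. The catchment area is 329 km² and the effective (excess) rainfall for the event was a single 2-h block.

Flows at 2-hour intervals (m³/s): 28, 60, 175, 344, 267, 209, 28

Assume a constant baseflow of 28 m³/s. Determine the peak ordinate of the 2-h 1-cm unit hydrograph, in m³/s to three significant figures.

Direct runoff: 0.0, 32.0, 147.0, 316.0, 239.0, 181.0, 0.0 m³/s; ΣQ_DR = 915.0 m³/s, peak = 316.0 m³/s.
Runoff depth d = ΣQ_DR·Δt / A = 915.0 × 7200 / (329 km²) = 20.02 mm.
The 1-cm UH is the DRH scaled by (10 mm)/d, so U_p = 316.0 × 10/20.02 = 158 m³/s.

U_p ≈ 158 m³/s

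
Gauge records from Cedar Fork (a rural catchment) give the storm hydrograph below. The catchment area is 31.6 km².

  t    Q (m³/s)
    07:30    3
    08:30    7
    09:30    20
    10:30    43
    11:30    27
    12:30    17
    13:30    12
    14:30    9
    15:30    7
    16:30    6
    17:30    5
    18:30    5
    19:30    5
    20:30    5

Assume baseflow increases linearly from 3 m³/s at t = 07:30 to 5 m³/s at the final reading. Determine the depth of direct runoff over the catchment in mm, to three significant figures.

d ≈ 13.1 mm

Direct runoff: 0.00, 3.85, 16.69, 39.54, 23.38, 13.23, 8.08, 4.92, 2.77, 1.62, 0.46, 0.31, 0.15, 0.00 m³/s; ΣQ_DR = 115.0 m³/s.
V = ΣQ_DR · Δt = 115.0 × 3600 s = 4.140 × 10^5 m³.
Over A = 31.6 km², depth = V / A = 13.1 mm.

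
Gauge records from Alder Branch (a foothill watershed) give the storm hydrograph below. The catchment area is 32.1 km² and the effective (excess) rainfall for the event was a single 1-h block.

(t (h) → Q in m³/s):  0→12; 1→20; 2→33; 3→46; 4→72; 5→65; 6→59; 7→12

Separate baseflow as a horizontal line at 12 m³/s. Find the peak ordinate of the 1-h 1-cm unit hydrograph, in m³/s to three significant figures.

U_p ≈ 24.0 m³/s

Direct runoff: 0.0, 8.0, 21.0, 34.0, 60.0, 53.0, 47.0, 0.0 m³/s; ΣQ_DR = 223.0 m³/s, peak = 60.0 m³/s.
Runoff depth d = ΣQ_DR·Δt / A = 223.0 × 3600 / (32.1 km²) = 25.01 mm.
The 1-cm UH is the DRH scaled by (10 mm)/d, so U_p = 60.0 × 10/25.01 = 24.0 m³/s.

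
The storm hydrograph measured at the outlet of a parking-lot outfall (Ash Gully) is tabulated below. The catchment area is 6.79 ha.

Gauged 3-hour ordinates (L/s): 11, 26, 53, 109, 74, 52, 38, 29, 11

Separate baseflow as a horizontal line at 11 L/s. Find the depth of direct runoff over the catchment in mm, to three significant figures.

Direct runoff: 0.0, 15.0, 42.0, 98.0, 63.0, 41.0, 27.0, 18.0, 0.0 L/s; ΣQ_DR = 304.0 L/s.
V = ΣQ_DR · Δt = 304.0 × 10800 s = 3.283 × 10^6 L.
Over A = 6.79 ha, depth = V / A = 48.4 mm.

d ≈ 48.4 mm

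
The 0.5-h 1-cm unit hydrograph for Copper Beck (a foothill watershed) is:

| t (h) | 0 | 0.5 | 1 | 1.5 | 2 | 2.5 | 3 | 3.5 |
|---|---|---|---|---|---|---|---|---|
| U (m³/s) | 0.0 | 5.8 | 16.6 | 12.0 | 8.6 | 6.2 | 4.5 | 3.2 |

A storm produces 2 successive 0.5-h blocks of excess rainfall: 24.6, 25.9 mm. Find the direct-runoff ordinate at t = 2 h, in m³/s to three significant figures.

Q ≈ 52.2 m³/s

By discrete convolution, Q_j = Σ (P_i / 10 mm) · U_{j−i}.
At t = 2 h (j=4): Q = (24.6/10)·8.6 + (25.9/10)·12.0 = 52.2 m³/s.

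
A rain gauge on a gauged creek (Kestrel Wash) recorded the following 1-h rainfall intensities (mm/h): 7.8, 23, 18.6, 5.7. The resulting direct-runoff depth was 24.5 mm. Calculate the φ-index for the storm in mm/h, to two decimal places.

φ ≈ 8.55 mm/h

Only the 2 blocks with intensity above φ contribute runoff: 23, 18.6 mm/h.
Σ(I−φ)·Δt = d  ⇒  (23+18.6 − 2φ)·1 = 24.5
φ = (41.60 − 24.5/1) / 2 = 8.55 mm/h.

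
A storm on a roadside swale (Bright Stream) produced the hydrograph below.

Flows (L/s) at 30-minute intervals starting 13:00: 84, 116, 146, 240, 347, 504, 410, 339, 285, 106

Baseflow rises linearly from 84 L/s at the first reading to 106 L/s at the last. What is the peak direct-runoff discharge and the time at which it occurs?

Subtracting baseflow gives direct-runoff ordinates: 0.00, 29.56, 57.11, 148.67, 253.22, 407.78, 311.33, 237.89, 181.44, 0.00 L/s.
The maximum is 407.78 L/s, occurring at the reading for t = 15:30.

Q_p = 407.78 L/s at t = 15:30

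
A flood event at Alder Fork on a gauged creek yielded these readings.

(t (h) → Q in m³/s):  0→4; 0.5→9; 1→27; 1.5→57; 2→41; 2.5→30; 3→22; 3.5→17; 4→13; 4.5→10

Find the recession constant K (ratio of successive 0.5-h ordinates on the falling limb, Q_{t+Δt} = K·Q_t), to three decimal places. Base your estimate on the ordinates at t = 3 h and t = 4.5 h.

Using the recession-limb readings at t = 3 h and t = 4.5 h: Q falls from 22 to 10 m³/s over 3 intervals.
K = (Q₂/Q₁)^(1/3) = (10/22)^(1/3) = 0.769.

K ≈ 0.769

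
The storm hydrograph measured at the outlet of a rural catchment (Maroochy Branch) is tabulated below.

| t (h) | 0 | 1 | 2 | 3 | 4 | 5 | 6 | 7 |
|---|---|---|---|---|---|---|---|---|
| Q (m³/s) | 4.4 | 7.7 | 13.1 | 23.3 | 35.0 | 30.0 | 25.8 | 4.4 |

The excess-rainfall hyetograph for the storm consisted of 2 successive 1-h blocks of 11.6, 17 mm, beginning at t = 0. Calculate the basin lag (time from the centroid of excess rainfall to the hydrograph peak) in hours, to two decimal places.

t_L ≈ 2.91 h

Centroid of excess rainfall: t_c = Σ P_i·t̄_i / ΣP_i = 1.0944 h (block centres at 0.5, 1.5 h).
Hydrograph peak occurs at t = 4 h, so basin lag t_L = 4 − 1.0944 = 2.91 h.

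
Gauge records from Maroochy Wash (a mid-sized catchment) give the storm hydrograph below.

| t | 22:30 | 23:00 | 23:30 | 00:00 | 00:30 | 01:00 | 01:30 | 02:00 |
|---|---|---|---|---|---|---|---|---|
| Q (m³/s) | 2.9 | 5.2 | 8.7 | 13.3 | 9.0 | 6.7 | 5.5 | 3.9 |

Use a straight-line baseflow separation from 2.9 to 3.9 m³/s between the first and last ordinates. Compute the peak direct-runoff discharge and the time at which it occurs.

Subtracting baseflow gives direct-runoff ordinates: 0.00, 2.16, 5.51, 9.97, 5.53, 3.09, 1.74, 0.00 m³/s.
The maximum is 9.97 m³/s, occurring at the reading for t = 00:00.

Q_p = 9.97 m³/s at t = 00:00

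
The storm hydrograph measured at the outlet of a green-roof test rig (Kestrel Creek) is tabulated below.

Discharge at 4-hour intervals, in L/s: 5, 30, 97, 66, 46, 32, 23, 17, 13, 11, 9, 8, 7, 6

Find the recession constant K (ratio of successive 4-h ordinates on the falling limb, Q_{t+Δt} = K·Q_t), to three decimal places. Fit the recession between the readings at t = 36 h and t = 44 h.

Using the recession-limb readings at t = 36 h and t = 44 h: Q falls from 11 to 8 L/s over 2 intervals.
K = (Q₂/Q₁)^(1/2) = (8/11)^(1/2) = 0.853.

K ≈ 0.853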